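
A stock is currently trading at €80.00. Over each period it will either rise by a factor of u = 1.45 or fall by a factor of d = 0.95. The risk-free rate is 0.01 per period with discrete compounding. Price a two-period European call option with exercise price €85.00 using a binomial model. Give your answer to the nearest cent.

Risk-neutral probability p = (1 + 0.01 − 0.95)/(1.45 − 0.95) = 0.0600/0.5000 = 0.1200
Terminal stock prices: S_uu = 168.2, S_ud = 110.2, S_dd = 72.2
Terminal payoffs (S − K): max(83.2, 0) = 83.2, max(25.2, 0) = 25.2, max(-12.8, 0) = 0
Node u (S = 116): V_u = 1/1.01·[0.1200·83.2000 + 0.8800·25.2000] = 31.8416
Node d (S = 76): V_d = 1/1.01·[0.1200·25.2000 + 0.8800·0.0000] = 2.9941
Node 0 (S = 80): V_0 = 1/1.01·[0.1200·31.8416 + 0.8800·2.9941] = 6.3918

€6.39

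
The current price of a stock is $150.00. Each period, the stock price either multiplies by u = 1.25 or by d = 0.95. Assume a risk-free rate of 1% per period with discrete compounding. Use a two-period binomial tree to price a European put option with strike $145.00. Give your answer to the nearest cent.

Risk-neutral probability p = (1 + 0.01 − 0.95)/(1.25 − 0.95) = 0.0600/0.3000 = 0.2000
Terminal stock prices: S_uu = 234.4, S_ud = 178.1, S_dd = 135.4
Terminal payoffs (K − S): max(-89.38, 0) = 0, max(-33.12, 0) = 0, max(9.625, 0) = 9.625
Node u (S = 187.5): V_u = 1/1.01·[0.2000·0.0000 + 0.8000·0.0000] = 0.0000
Node d (S = 142.5): V_d = 1/1.01·[0.2000·0.0000 + 0.8000·9.6250] = 7.6238
Node 0 (S = 150): V_0 = 1/1.01·[0.2000·0.0000 + 0.8000·7.6238] = 6.0386

$6.04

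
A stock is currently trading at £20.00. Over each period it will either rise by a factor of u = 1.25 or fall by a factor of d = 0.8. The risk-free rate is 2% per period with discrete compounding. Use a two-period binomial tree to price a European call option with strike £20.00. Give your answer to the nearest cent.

Risk-neutral probability p = (1 + 0.02 − 0.8)/(1.25 − 0.8) = 0.2200/0.4500 = 0.4889
Terminal stock prices: S_uu = 31.25, S_ud = 20, S_dd = 12.8
Terminal payoffs (S − K): max(11.25, 0) = 11.25, max(0, 0) = 0, max(-7.2, 0) = 0
Node u (S = 25): V_u = 1/1.02·[0.4889·11.2500 + 0.5111·0.0000] = 5.3922
Node d (S = 16): V_d = 1/1.02·[0.4889·0.0000 + 0.5111·0.0000] = 0.0000
Node 0 (S = 20): V_0 = 1/1.02·[0.4889·5.3922 + 0.5111·0.0000] = 2.5845

£2.58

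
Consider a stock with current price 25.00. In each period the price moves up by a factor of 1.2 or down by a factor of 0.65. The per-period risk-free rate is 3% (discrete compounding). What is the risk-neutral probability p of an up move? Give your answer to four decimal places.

Risk-neutral probability p = (1 + 0.03 − 0.65)/(1.2 − 0.65) = 0.3800/0.5500 = 0.6909

p = 0.6909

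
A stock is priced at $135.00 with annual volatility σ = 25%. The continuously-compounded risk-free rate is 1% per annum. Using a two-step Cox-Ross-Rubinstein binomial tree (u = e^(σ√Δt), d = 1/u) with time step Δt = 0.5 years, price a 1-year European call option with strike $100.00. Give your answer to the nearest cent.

$37.44

CRR parameters: u = e^(σ√Δt) = e^(0.25·√0.5) = 1.1934, d = 1/u = 0.8380
Per-period rate: rΔt = 0.01·0.5 = 0.005, so R = e^0.005 = 1.0050
Risk-neutral probability p = (e^0.005 − 0.8380)/(1.1934 − 0.8380) = 0.1670/0.3554 = 0.4700
Terminal stock prices: S_uu = 192.3, S_ud = 135, S_dd = 94.8
Terminal payoffs (S − K): max(92.26, 0) = 92.26, max(35, 0) = 35, max(-5.205, 0) = 0
Node u (S = 161.1): V_u = e^(−0.005)·[0.4700·92.2561 + 0.5300·35.0000] = 61.6030
Node d (S = 113.1): V_d = e^(−0.005)·[0.4700·35.0000 + 0.5300·0.0000] = 16.3688
Node 0 (S = 135): V_0 = e^(−0.005)·[0.4700·61.6030 + 0.5300·16.3688] = 37.4423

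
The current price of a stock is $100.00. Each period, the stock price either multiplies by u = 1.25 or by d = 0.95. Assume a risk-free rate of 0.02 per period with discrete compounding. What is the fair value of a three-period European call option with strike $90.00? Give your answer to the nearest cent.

$17.00

Risk-neutral probability p = (1 + 0.02 − 0.95)/(1.25 − 0.95) = 0.0700/0.3000 = 0.2333
Terminal stock prices: S_uuu = 195.3, S_uud = 148.4, S_udd = 112.8, S_ddd = 85.74
Terminal payoffs (S − K): max(105.3, 0) = 105.3, max(58.44, 0) = 58.44, max(22.81, 0) = 22.81, max(-4.263, 0) = 0
Node uu (S = 156.2): V_uu = 1/1.02·[0.2333·105.3125 + 0.7667·58.4375] = 68.0147
Node ud (S = 118.8): V_ud = 1/1.02·[0.2333·58.4375 + 0.7667·22.8125] = 30.5147
Node dd (S = 90.25): V_dd = 1/1.02·[0.2333·22.8125 + 0.7667·0.0000] = 5.2185
Node u (S = 125): V_u = 1/1.02·[0.2333·68.0147 + 0.7667·30.5147] = 38.4948
Node d (S = 95): V_d = 1/1.02·[0.2333·30.5147 + 0.7667·5.2185] = 10.9029
Node 0 (S = 100): V_0 = 1/1.02·[0.2333·38.4948 + 0.7667·10.9029] = 17.0010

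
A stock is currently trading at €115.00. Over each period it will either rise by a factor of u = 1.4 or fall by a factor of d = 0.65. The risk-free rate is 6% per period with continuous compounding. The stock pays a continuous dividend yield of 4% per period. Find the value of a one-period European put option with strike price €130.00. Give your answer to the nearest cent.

€26.35

Per-period risk-free factor R = e^0.06 = 1.0618; dividend-adjusted growth = e^(0.06−0.04) = 1.0202.
Risk-neutral probability p = (1.0202 − 0.65)/(1.4 − 0.65) = 0.3702/0.7500 = 0.4936
Terminal stock prices: S_u = 161, S_d = 74.75
Terminal payoffs (K − S): max(-31, 0) = 0, max(55.25, 0) = 55.25
Node 0 (S = 115): V_0 = e^(−0.06)·[0.4936·0.0000 + 0.5064·55.2500] = 26.3492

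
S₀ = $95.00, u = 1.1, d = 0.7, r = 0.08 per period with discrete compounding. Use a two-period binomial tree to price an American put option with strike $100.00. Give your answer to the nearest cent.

$5.00

Risk-neutral probability p = (1 + 0.08 − 0.7)/(1.1 − 0.7) = 0.3800/0.4000 = 0.9500
Terminal stock prices: S_uu = 115, S_ud = 73.15, S_dd = 46.55
Terminal payoffs (K − S): max(-14.95, 0) = 0, max(26.85, 0) = 26.85, max(53.45, 0) = 53.45
Node u (S = 104.5): continuation = 1/1.08·[0.9500·0.0000 + 0.0500·26.8500] = 1.2431; exercise value = 0.0000 ≤ continuation, so V_u = 1.2431
Node d (S = 66.5): continuation = 1/1.08·[0.9500·26.8500 + 0.0500·53.4500] = 26.0926; exercise value = 33.5000 > continuation, so V_d = 33.5000 (exercise)
Node 0 (S = 95): continuation = 1/1.08·[0.9500·1.2431 + 0.0500·33.5000] = 2.6444; exercise value = 5.0000 > continuation, so V_0 = 5.0000 (exercise)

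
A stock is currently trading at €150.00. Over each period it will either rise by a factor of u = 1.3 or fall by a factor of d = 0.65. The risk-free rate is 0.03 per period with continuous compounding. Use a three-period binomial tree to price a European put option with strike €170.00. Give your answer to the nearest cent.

Risk-neutral probability p = (e^0.03 − 0.65)/(1.3 − 0.65) = 0.3805/0.6500 = 0.5853
Terminal stock prices: S_uuu = 329.6, S_uud = 164.8, S_udd = 82.39, S_ddd = 41.19
Terminal payoffs (K − S): max(-159.6, 0) = 0, max(5.225, 0) = 5.225, max(87.61, 0) = 87.61, max(128.8, 0) = 128.8
Node uu (S = 253.5): V_uu = e^(−0.03)·[0.5853·0.0000 + 0.4147·5.2250] = 2.1027
Node ud (S = 126.8): V_ud = e^(−0.03)·[0.5853·5.2250 + 0.4147·87.6125] = 38.2257
Node dd (S = 63.38): V_dd = e^(−0.03)·[0.5853·87.6125 + 0.4147·128.8063] = 101.6007
Node u (S = 195): V_u = e^(−0.03)·[0.5853·2.1027 + 0.4147·38.2257] = 16.5775
Node d (S = 97.5): V_d = e^(−0.03)·[0.5853·38.2257 + 0.4147·101.6007] = 62.6000
Node 0 (S = 150): V_0 = e^(−0.03)·[0.5853·16.5775 + 0.4147·62.6000] = 34.6084

€34.61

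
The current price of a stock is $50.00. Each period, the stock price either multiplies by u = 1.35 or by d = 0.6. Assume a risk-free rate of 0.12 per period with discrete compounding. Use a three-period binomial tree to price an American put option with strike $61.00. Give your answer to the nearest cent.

$12.63

Risk-neutral probability p = (1 + 0.12 − 0.6)/(1.35 − 0.6) = 0.5200/0.7500 = 0.6933
Terminal stock prices: S_uuu = 123, S_uud = 54.68, S_udd = 24.3, S_ddd = 10.8
Terminal payoffs (K − S): max(-62.02, 0) = 0, max(6.325, 0) = 6.325, max(36.7, 0) = 36.7, max(50.2, 0) = 50.2
Node uu (S = 91.13): continuation = 1/1.12·[0.6933·0.0000 + 0.3067·6.3250] = 1.7318; exercise value = 0.0000 ≤ continuation, so V_uu = 1.7318
Node ud (S = 40.5): continuation = 1/1.12·[0.6933·6.3250 + 0.3067·36.7000] = 13.9643; exercise value = 20.5000 > continuation, so V_ud = 20.5000 (exercise)
Node dd (S = 18): continuation = 1/1.12·[0.6933·36.7000 + 0.3067·50.2000] = 36.4643; exercise value = 43.0000 > continuation, so V_dd = 43.0000 (exercise)
Node u (S = 67.5): continuation = 1/1.12·[0.6933·1.7318 + 0.3067·20.5000] = 6.6852; exercise value = 0.0000 ≤ continuation, so V_u = 6.6852
Node d (S = 30): continuation = 1/1.12·[0.6933·20.5000 + 0.3067·43.0000] = 24.4643; exercise value = 31.0000 > continuation, so V_d = 31.0000 (exercise)
Node 0 (S = 50): continuation = 1/1.12·[0.6933·6.6852 + 0.3067·31.0000] = 12.6265; exercise value = 11.0000 ≤ continuation, so V_0 = 12.6265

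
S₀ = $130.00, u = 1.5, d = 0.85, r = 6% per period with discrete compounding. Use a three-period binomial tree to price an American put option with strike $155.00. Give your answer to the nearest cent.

Risk-neutral probability p = (1 + 0.06 − 0.85)/(1.5 − 0.85) = 0.2100/0.6500 = 0.3231
Terminal stock prices: S_uuu = 438.8, S_uud = 248.6, S_udd = 140.9, S_ddd = 79.84
Terminal payoffs (K − S): max(-283.8, 0) = 0, max(-93.62, 0) = 0, max(14.11, 0) = 14.11, max(75.16, 0) = 75.16
Node uu (S = 292.5): continuation = 1/1.06·[0.3231·0.0000 + 0.6769·0.0000] = 0.0000; exercise value = 0.0000 ≤ continuation, so V_uu = 0.0000
Node ud (S = 165.8): continuation = 1/1.06·[0.3231·0.0000 + 0.6769·14.1125] = 9.0123; exercise value = 0.0000 ≤ continuation, so V_ud = 9.0123
Node dd (S = 93.92): continuation = 1/1.06·[0.3231·14.1125 + 0.6769·75.1638] = 52.3014; exercise value = 61.0750 > continuation, so V_dd = 61.0750 (exercise)
Node u (S = 195): continuation = 1/1.06·[0.3231·0.0000 + 0.6769·9.0123] = 5.7553; exercise value = 0.0000 ≤ continuation, so V_u = 5.7553
Node d (S = 110.5): continuation = 1/1.06·[0.3231·9.0123 + 0.6769·61.0750] = 41.7498; exercise value = 44.5000 > continuation, so V_d = 44.5000 (exercise)
Node 0 (S = 130): continuation = 1/1.06·[0.3231·5.7553 + 0.6769·44.5000] = 30.1722; exercise value = 25.0000 ≤ continuation, so V_0 = 30.1722

$30.17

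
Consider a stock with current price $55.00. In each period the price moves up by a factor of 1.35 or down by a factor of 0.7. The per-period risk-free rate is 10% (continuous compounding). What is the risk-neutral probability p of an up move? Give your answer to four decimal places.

Risk-neutral probability p = (e^0.1 − 0.7)/(1.35 − 0.7) = 0.4052/0.6500 = 0.6233

p = 0.6233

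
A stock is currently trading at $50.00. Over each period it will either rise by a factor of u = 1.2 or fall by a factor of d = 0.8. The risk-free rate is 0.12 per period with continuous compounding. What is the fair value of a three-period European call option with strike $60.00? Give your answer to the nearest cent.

$10.11

Risk-neutral probability p = (e^0.12 − 0.8)/(1.2 − 0.8) = 0.3275/0.4000 = 0.8187
Terminal stock prices: S_uuu = 86.4, S_uud = 57.6, S_udd = 38.4, S_ddd = 25.6
Terminal payoffs (S − K): max(26.4, 0) = 26.4, max(-2.4, 0) = 0, max(-21.6, 0) = 0, max(-34.4, 0) = 0
Node uu (S = 72): V_uu = e^(−0.12)·[0.8187·26.4000 + 0.1813·0.0000] = 19.1706
Node ud (S = 48): V_ud = e^(−0.12)·[0.8187·0.0000 + 0.1813·0.0000] = 0.0000
Node dd (S = 32): V_dd = e^(−0.12)·[0.8187·0.0000 + 0.1813·0.0000] = 0.0000
Node u (S = 60): V_u = e^(−0.12)·[0.8187·19.1706 + 0.1813·0.0000] = 13.9209
Node d (S = 40): V_d = e^(−0.12)·[0.8187·0.0000 + 0.1813·0.0000] = 0.0000
Node 0 (S = 50): V_0 = e^(−0.12)·[0.8187·13.9209 + 0.1813·0.0000] = 10.1088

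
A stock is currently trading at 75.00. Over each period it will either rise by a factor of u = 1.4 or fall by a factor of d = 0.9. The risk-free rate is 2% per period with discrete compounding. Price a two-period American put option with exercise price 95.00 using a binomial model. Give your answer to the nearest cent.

Risk-neutral probability p = (1 + 0.02 − 0.9)/(1.4 − 0.9) = 0.1200/0.5000 = 0.2400
Terminal stock prices: S_uu = 147, S_ud = 94.5, S_dd = 60.75
Terminal payoffs (K − S): max(-52, 0) = 0, max(0.5, 0) = 0.5, max(34.25, 0) = 34.25
Node u (S = 105): continuation = 1/1.02·[0.2400·0.0000 + 0.7600·0.5000] = 0.3725; exercise value = 0.0000 ≤ continuation, so V_u = 0.3725
Node d (S = 67.5): continuation = 1/1.02·[0.2400·0.5000 + 0.7600·34.2500] = 25.6373; exercise value = 27.5000 > continuation, so V_d = 27.5000 (exercise)
Node 0 (S = 75): continuation = 1/1.02·[0.2400·0.3725 + 0.7600·27.5000] = 20.5779; exercise value = 20.0000 ≤ continuation, so V_0 = 20.5779

20.58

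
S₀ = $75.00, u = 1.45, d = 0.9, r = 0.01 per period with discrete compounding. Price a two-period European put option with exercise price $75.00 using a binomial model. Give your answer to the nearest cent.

$8.94

Risk-neutral probability p = (1 + 0.01 − 0.9)/(1.45 − 0.9) = 0.1100/0.5500 = 0.2000
Terminal stock prices: S_uu = 157.7, S_ud = 97.88, S_dd = 60.75
Terminal payoffs (K − S): max(-82.69, 0) = 0, max(-22.88, 0) = 0, max(14.25, 0) = 14.25
Node u (S = 108.8): V_u = 1/1.01·[0.2000·0.0000 + 0.8000·0.0000] = 0.0000
Node d (S = 67.5): V_d = 1/1.01·[0.2000·0.0000 + 0.8000·14.2500] = 11.2871
Node 0 (S = 75): V_0 = 1/1.01·[0.2000·0.0000 + 0.8000·11.2871] = 8.9403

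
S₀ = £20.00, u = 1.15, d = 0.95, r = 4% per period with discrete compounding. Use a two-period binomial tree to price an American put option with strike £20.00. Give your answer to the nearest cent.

Risk-neutral probability p = (1 + 0.04 − 0.95)/(1.15 − 0.95) = 0.0900/0.2000 = 0.4500
Terminal stock prices: S_uu = 26.45, S_ud = 21.85, S_dd = 18.05
Terminal payoffs (K − S): max(-6.45, 0) = 0, max(-1.85, 0) = 0, max(1.95, 0) = 1.95
Node u (S = 23): continuation = 1/1.04·[0.4500·0.0000 + 0.5500·0.0000] = 0.0000; exercise value = 0.0000 ≤ continuation, so V_u = 0.0000
Node d (S = 19): continuation = 1/1.04·[0.4500·0.0000 + 0.5500·1.9500] = 1.0312; exercise value = 1.0000 ≤ continuation, so V_d = 1.0312
Node 0 (S = 20): continuation = 1/1.04·[0.4500·0.0000 + 0.5500·1.0312] = 0.5454; exercise value = 0.0000 ≤ continuation, so V_0 = 0.5454

£0.55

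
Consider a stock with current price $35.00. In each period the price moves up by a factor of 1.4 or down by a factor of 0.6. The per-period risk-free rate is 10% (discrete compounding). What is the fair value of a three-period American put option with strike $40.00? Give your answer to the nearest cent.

Risk-neutral probability p = (1 + 0.1 − 0.6)/(1.4 − 0.6) = 0.5000/0.8000 = 0.6250
Terminal stock prices: S_uuu = 96.04, S_uud = 41.16, S_udd = 17.64, S_ddd = 7.56
Terminal payoffs (K − S): max(-56.04, 0) = 0, max(-1.16, 0) = 0, max(22.36, 0) = 22.36, max(32.44, 0) = 32.44
Node uu (S = 68.6): continuation = 1/1.1·[0.6250·0.0000 + 0.3750·0.0000] = 0.0000; exercise value = 0.0000 ≤ continuation, so V_uu = 0.0000
Node ud (S = 29.4): continuation = 1/1.1·[0.6250·0.0000 + 0.3750·22.3600] = 7.6227; exercise value = 10.6000 > continuation, so V_ud = 10.6000 (exercise)
Node dd (S = 12.6): continuation = 1/1.1·[0.6250·22.3600 + 0.3750·32.4400] = 23.7636; exercise value = 27.4000 > continuation, so V_dd = 27.4000 (exercise)
Node u (S = 49): continuation = 1/1.1·[0.6250·0.0000 + 0.3750·10.6000] = 3.6136; exercise value = 0.0000 ≤ continuation, so V_u = 3.6136
Node d (S = 21): continuation = 1/1.1·[0.6250·10.6000 + 0.3750·27.4000] = 15.3636; exercise value = 19.0000 > continuation, so V_d = 19.0000 (exercise)
Node 0 (S = 35): continuation = 1/1.1·[0.6250·3.6136 + 0.3750·19.0000] = 8.5305; exercise value = 5.0000 ≤ continuation, so V_0 = 8.5305

$8.53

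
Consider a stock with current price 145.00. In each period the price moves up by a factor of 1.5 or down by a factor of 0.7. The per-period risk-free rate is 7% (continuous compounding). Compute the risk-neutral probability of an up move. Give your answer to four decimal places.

p = 0.4656

Risk-neutral probability p = (e^0.07 − 0.7)/(1.5 − 0.7) = 0.3725/0.8000 = 0.4656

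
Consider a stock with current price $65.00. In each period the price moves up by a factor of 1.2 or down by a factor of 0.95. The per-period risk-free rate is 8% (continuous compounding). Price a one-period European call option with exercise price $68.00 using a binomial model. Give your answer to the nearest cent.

$4.92

Risk-neutral probability p = (e^0.08 − 0.95)/(1.2 − 0.95) = 0.1333/0.2500 = 0.5331
Terminal stock prices: S_u = 78, S_d = 61.75
Terminal payoffs (S − K): max(10, 0) = 10, max(-6.25, 0) = 0
Node 0 (S = 65): V_0 = e^(−0.08)·[0.5331·10.0000 + 0.4669·0.0000] = 4.9216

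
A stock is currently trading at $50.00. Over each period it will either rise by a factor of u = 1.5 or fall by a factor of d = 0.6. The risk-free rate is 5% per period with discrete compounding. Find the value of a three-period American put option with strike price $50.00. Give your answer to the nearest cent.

Risk-neutral probability p = (1 + 0.05 − 0.6)/(1.5 − 0.6) = 0.4500/0.9000 = 0.5000
Terminal stock prices: S_uuu = 168.8, S_uud = 67.5, S_udd = 27, S_ddd = 10.8
Terminal payoffs (K − S): max(-118.8, 0) = 0, max(-17.5, 0) = 0, max(23, 0) = 23, max(39.2, 0) = 39.2
Node uu (S = 112.5): continuation = 1/1.05·[0.5000·0.0000 + 0.5000·0.0000] = 0.0000; exercise value = 0.0000 ≤ continuation, so V_uu = 0.0000
Node ud (S = 45): continuation = 1/1.05·[0.5000·0.0000 + 0.5000·23.0000] = 10.9524; exercise value = 5.0000 ≤ continuation, so V_ud = 10.9524
Node dd (S = 18): continuation = 1/1.05·[0.5000·23.0000 + 0.5000·39.2000] = 29.6190; exercise value = 32.0000 > continuation, so V_dd = 32.0000 (exercise)
Node u (S = 75): continuation = 1/1.05·[0.5000·0.0000 + 0.5000·10.9524] = 5.2154; exercise value = 0.0000 ≤ continuation, so V_u = 5.2154
Node d (S = 30): continuation = 1/1.05·[0.5000·10.9524 + 0.5000·32.0000] = 20.4535; exercise value = 20.0000 ≤ continuation, so V_d = 20.4535
Node 0 (S = 50): continuation = 1/1.05·[0.5000·5.2154 + 0.5000·20.4535] = 12.2233; exercise value = 0.0000 ≤ continuation, so V_0 = 12.2233

$12.22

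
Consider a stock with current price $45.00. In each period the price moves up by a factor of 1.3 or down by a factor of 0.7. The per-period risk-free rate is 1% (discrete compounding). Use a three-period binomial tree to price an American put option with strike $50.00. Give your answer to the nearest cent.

$11.40

Risk-neutral probability p = (1 + 0.01 − 0.7)/(1.3 − 0.7) = 0.3100/0.6000 = 0.5167
Terminal stock prices: S_uuu = 98.87, S_uud = 53.24, S_udd = 28.66, S_ddd = 15.43
Terminal payoffs (K − S): max(-48.87, 0) = 0, max(-3.235, 0) = 0, max(21.34, 0) = 21.34, max(34.57, 0) = 34.57
Node uu (S = 76.05): continuation = 1/1.01·[0.5167·0.0000 + 0.4833·0.0000] = 0.0000; exercise value = 0.0000 ≤ continuation, so V_uu = 0.0000
Node ud (S = 40.95): continuation = 1/1.01·[0.5167·0.0000 + 0.4833·21.3350] = 10.2098; exercise value = 9.0500 ≤ continuation, so V_ud = 10.2098
Node dd (S = 22.05): continuation = 1/1.01·[0.5167·21.3350 + 0.4833·34.5650] = 27.4550; exercise value = 27.9500 > continuation, so V_dd = 27.9500 (exercise)
Node u (S = 58.5): continuation = 1/1.01·[0.5167·0.0000 + 0.4833·10.2098] = 4.8859; exercise value = 0.0000 ≤ continuation, so V_u = 4.8859
Node d (S = 31.5): continuation = 1/1.01·[0.5167·10.2098 + 0.4833·27.9500] = 18.5983; exercise value = 18.5000 ≤ continuation, so V_d = 18.5983
Node 0 (S = 45): continuation = 1/1.01·[0.5167·4.8859 + 0.4833·18.5983] = 11.3995; exercise value = 5.0000 ≤ continuation, so V_0 = 11.3995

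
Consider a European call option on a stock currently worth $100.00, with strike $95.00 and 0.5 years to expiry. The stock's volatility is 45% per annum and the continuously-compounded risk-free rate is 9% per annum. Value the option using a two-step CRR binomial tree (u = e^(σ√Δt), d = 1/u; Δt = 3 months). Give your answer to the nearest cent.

CRR parameters: u = e^(σ√Δt) = e^(0.45·√0.25) = 1.2523, d = 1/u = 0.7985
Per-period rate: rΔt = 0.09·0.25 = 0.0225, so R = e^0.0225 = 1.0228
Risk-neutral probability p = (e^0.0225 − 0.7985)/(1.2523 − 0.7985) = 0.2242/0.4538 = 0.4941
Terminal stock prices: S_uu = 156.8, S_ud = 100, S_dd = 63.76
Terminal payoffs (S − K): max(61.83, 0) = 61.83, max(5, 0) = 5, max(-31.24, 0) = 0
Node u (S = 125.2): V_u = e^(−0.0225)·[0.4941·61.8312 + 0.5059·5.0000] = 32.3459
Node d (S = 79.85): V_d = e^(−0.0225)·[0.4941·5.0000 + 0.5059·0.0000] = 2.4157
Node 0 (S = 100): V_0 = e^(−0.0225)·[0.4941·32.3459 + 0.5059·2.4157] = 16.8223

$16.82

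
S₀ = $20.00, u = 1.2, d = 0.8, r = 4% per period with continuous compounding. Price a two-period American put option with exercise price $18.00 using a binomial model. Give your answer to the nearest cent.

Risk-neutral probability p = (e^0.04 − 0.8)/(1.2 − 0.8) = 0.2408/0.4000 = 0.6020
Terminal stock prices: S_uu = 28.8, S_ud = 19.2, S_dd = 12.8
Terminal payoffs (K − S): max(-10.8, 0) = 0, max(-1.2, 0) = 0, max(5.2, 0) = 5.2
Node u (S = 24): continuation = e^(−0.04)·[0.6020·0.0000 + 0.3980·0.0000] = 0.0000; exercise value = 0.0000 ≤ continuation, so V_u = 0.0000
Node d (S = 16): continuation = e^(−0.04)·[0.6020·0.0000 + 0.3980·5.2000] = 1.9883; exercise value = 2.0000 > continuation, so V_d = 2.0000 (exercise)
Node 0 (S = 20): continuation = e^(−0.04)·[0.6020·0.0000 + 0.3980·2.0000] = 0.7647; exercise value = 0.0000 ≤ continuation, so V_0 = 0.7647

$0.76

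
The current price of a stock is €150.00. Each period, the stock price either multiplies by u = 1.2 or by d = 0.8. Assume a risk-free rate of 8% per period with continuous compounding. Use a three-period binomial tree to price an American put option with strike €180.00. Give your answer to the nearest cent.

Risk-neutral probability p = (e^0.08 − 0.8)/(1.2 − 0.8) = 0.2833/0.4000 = 0.7082
Terminal stock prices: S_uuu = 259.2, S_uud = 172.8, S_udd = 115.2, S_ddd = 76.8
Terminal payoffs (K − S): max(-79.2, 0) = 0, max(7.2, 0) = 7.2, max(64.8, 0) = 64.8, max(103.2, 0) = 103.2
Node uu (S = 216): continuation = e^(−0.08)·[0.7082·0.0000 + 0.2918·7.2000] = 1.9393; exercise value = 0.0000 ≤ continuation, so V_uu = 1.9393
Node ud (S = 144): continuation = e^(−0.08)·[0.7082·7.2000 + 0.2918·64.8000] = 22.1609; exercise value = 36.0000 > continuation, so V_ud = 36.0000 (exercise)
Node dd (S = 96): continuation = e^(−0.08)·[0.7082·64.8000 + 0.2918·103.2000] = 70.1609; exercise value = 84.0000 > continuation, so V_dd = 84.0000 (exercise)
Node u (S = 180): continuation = e^(−0.08)·[0.7082·1.9393 + 0.2918·36.0000] = 10.9644; exercise value = 0.0000 ≤ continuation, so V_u = 10.9644
Node d (S = 120): continuation = e^(−0.08)·[0.7082·36.0000 + 0.2918·84.0000] = 46.1609; exercise value = 60.0000 > continuation, so V_d = 60.0000 (exercise)
Node 0 (S = 150): continuation = e^(−0.08)·[0.7082·10.9644 + 0.2918·60.0000] = 23.3291; exercise value = 30.0000 > continuation, so V_0 = 30.0000 (exercise)

€30.00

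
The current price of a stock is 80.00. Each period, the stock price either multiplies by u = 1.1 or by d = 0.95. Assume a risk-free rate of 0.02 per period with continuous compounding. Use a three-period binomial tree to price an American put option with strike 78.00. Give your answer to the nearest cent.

Risk-neutral probability p = (e^0.02 − 0.95)/(1.1 − 0.95) = 0.0702/0.1500 = 0.4680
Terminal stock prices: S_uuu = 106.5, S_uud = 91.96, S_udd = 79.42, S_ddd = 68.59
Terminal payoffs (K − S): max(-28.48, 0) = 0, max(-13.96, 0) = 0, max(-1.42, 0) = 0, max(9.41, 0) = 9.41
Node uu (S = 96.8): continuation = e^(−0.02)·[0.4680·0.0000 + 0.5320·0.0000] = 0.0000; exercise value = 0.0000 ≤ continuation, so V_uu = 0.0000
Node ud (S = 83.6): continuation = e^(−0.02)·[0.4680·0.0000 + 0.5320·0.0000] = 0.0000; exercise value = 0.0000 ≤ continuation, so V_ud = 0.0000
Node dd (S = 72.2): continuation = e^(−0.02)·[0.4680·0.0000 + 0.5320·9.4100] = 4.9069; exercise value = 5.8000 > continuation, so V_dd = 5.8000 (exercise)
Node u (S = 88): continuation = e^(−0.02)·[0.4680·0.0000 + 0.5320·0.0000] = 0.0000; exercise value = 0.0000 ≤ continuation, so V_u = 0.0000
Node d (S = 76): continuation = e^(−0.02)·[0.4680·0.0000 + 0.5320·5.8000] = 3.0245; exercise value = 2.0000 ≤ continuation, so V_d = 3.0245
Node 0 (S = 80): continuation = e^(−0.02)·[0.4680·0.0000 + 0.5320·3.0245] = 1.5771; exercise value = 0.0000 ≤ continuation, so V_0 = 1.5771

1.58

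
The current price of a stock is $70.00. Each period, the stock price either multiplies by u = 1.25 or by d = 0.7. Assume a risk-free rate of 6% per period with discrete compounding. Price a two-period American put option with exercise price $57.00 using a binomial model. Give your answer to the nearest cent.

$2.61

Risk-neutral probability p = (1 + 0.06 − 0.7)/(1.25 − 0.7) = 0.3600/0.5500 = 0.6545
Terminal stock prices: S_uu = 109.4, S_ud = 61.25, S_dd = 34.3
Terminal payoffs (K − S): max(-52.38, 0) = 0, max(-4.25, 0) = 0, max(22.7, 0) = 22.7
Node u (S = 87.5): continuation = 1/1.06·[0.6545·0.0000 + 0.3455·0.0000] = 0.0000; exercise value = 0.0000 ≤ continuation, so V_u = 0.0000
Node d (S = 49): continuation = 1/1.06·[0.6545·0.0000 + 0.3455·22.7000] = 7.3979; exercise value = 8.0000 > continuation, so V_d = 8.0000 (exercise)
Node 0 (S = 70): continuation = 1/1.06·[0.6545·0.0000 + 0.3455·8.0000] = 2.6072; exercise value = 0.0000 ≤ continuation, so V_0 = 2.6072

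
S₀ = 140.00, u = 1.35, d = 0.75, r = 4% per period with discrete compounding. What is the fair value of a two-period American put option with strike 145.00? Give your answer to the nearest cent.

20.62

Risk-neutral probability p = (1 + 0.04 − 0.75)/(1.35 − 0.75) = 0.2900/0.6000 = 0.4833
Terminal stock prices: S_uu = 255.2, S_ud = 141.8, S_dd = 78.75
Terminal payoffs (K − S): max(-110.2, 0) = 0, max(3.25, 0) = 3.25, max(66.25, 0) = 66.25
Node u (S = 189): continuation = 1/1.04·[0.4833·0.0000 + 0.5167·3.2500] = 1.6146; exercise value = 0.0000 ≤ continuation, so V_u = 1.6146
Node d (S = 105): continuation = 1/1.04·[0.4833·3.2500 + 0.5167·66.2500] = 34.4231; exercise value = 40.0000 > continuation, so V_d = 40.0000 (exercise)
Node 0 (S = 140): continuation = 1/1.04·[0.4833·1.6146 + 0.5167·40.0000] = 20.6222; exercise value = 5.0000 ≤ continuation, so V_0 = 20.6222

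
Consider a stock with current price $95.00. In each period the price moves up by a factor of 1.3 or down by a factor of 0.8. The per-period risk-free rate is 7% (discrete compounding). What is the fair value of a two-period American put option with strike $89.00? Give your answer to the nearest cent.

$5.59

Risk-neutral probability p = (1 + 0.07 − 0.8)/(1.3 − 0.8) = 0.2700/0.5000 = 0.5400
Terminal stock prices: S_uu = 160.6, S_ud = 98.8, S_dd = 60.8
Terminal payoffs (K − S): max(-71.55, 0) = 0, max(-9.8, 0) = 0, max(28.2, 0) = 28.2
Node u (S = 123.5): continuation = 1/1.07·[0.5400·0.0000 + 0.4600·0.0000] = 0.0000; exercise value = 0.0000 ≤ continuation, so V_u = 0.0000
Node d (S = 76): continuation = 1/1.07·[0.5400·0.0000 + 0.4600·28.2000] = 12.1234; exercise value = 13.0000 > continuation, so V_d = 13.0000 (exercise)
Node 0 (S = 95): continuation = 1/1.07·[0.5400·0.0000 + 0.4600·13.0000] = 5.5888; exercise value = 0.0000 ≤ continuation, so V_0 = 5.5888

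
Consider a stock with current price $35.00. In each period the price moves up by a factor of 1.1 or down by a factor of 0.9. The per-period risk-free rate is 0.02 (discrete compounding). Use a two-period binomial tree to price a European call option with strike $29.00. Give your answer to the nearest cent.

$7.23

Risk-neutral probability p = (1 + 0.02 − 0.9)/(1.1 − 0.9) = 0.1200/0.2000 = 0.6000
Terminal stock prices: S_uu = 42.35, S_ud = 34.65, S_dd = 28.35
Terminal payoffs (S − K): max(13.35, 0) = 13.35, max(5.65, 0) = 5.65, max(-0.65, 0) = 0
Node u (S = 38.5): V_u = 1/1.02·[0.6000·13.3500 + 0.4000·5.6500] = 10.0686
Node d (S = 31.5): V_d = 1/1.02·[0.6000·5.6500 + 0.4000·0.0000] = 3.3235
Node 0 (S = 35): V_0 = 1/1.02·[0.6000·10.0686 + 0.4000·3.3235] = 7.2261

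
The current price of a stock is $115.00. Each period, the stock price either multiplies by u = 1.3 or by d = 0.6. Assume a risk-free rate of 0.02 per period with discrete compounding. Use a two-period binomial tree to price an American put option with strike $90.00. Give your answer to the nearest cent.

$8.30

Risk-neutral probability p = (1 + 0.02 − 0.6)/(1.3 − 0.6) = 0.4200/0.7000 = 0.6000
Terminal stock prices: S_uu = 194.4, S_ud = 89.7, S_dd = 41.4
Terminal payoffs (K − S): max(-104.4, 0) = 0, max(0.3, 0) = 0.3, max(48.6, 0) = 48.6
Node u (S = 149.5): continuation = 1/1.02·[0.6000·0.0000 + 0.4000·0.3000] = 0.1176; exercise value = 0.0000 ≤ continuation, so V_u = 0.1176
Node d (S = 69): continuation = 1/1.02·[0.6000·0.3000 + 0.4000·48.6000] = 19.2353; exercise value = 21.0000 > continuation, so V_d = 21.0000 (exercise)
Node 0 (S = 115): continuation = 1/1.02·[0.6000·0.1176 + 0.4000·21.0000] = 8.3045; exercise value = 0.0000 ≤ continuation, so V_0 = 8.3045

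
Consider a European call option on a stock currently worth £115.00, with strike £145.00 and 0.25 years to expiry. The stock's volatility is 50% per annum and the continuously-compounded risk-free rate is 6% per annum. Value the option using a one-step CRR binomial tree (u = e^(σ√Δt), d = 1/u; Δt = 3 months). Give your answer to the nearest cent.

£1.23

CRR parameters: u = e^(σ√Δt) = e^(0.5·√0.25) = 1.2840, d = 1/u = 0.7788
Per-period rate: rΔt = 0.06·0.25 = 0.015, so R = e^0.015 = 1.0151
Risk-neutral probability p = (e^0.015 − 0.7788)/(1.2840 − 0.7788) = 0.2363/0.5052 = 0.4677
Terminal stock prices: S_u = 147.7, S_d = 89.56
Terminal payoffs (S − K): max(2.663, 0) = 2.663, max(-55.44, 0) = 0
Node 0 (S = 115): V_0 = e^(−0.015)·[0.4677·2.6629 + 0.5323·0.0000] = 1.2270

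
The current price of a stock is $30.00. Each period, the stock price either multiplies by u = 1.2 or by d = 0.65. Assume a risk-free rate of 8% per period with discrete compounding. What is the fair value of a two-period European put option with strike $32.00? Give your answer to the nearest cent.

$3.30

Risk-neutral probability p = (1 + 0.08 − 0.65)/(1.2 − 0.65) = 0.4300/0.5500 = 0.7818
Terminal stock prices: S_uu = 43.2, S_ud = 23.4, S_dd = 12.68
Terminal payoffs (K − S): max(-11.2, 0) = 0, max(8.6, 0) = 8.6, max(19.32, 0) = 19.32
Node u (S = 36): V_u = 1/1.08·[0.7818·0.0000 + 0.2182·8.6000] = 1.7374
Node d (S = 19.5): V_d = 1/1.08·[0.7818·8.6000 + 0.2182·19.3250] = 10.1296
Node 0 (S = 30): V_0 = 1/1.08·[0.7818·1.7374 + 0.2182·10.1296] = 3.3041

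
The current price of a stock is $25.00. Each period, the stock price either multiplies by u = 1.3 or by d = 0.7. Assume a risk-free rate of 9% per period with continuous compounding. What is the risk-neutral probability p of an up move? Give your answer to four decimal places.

p = 0.6570

Risk-neutral probability p = (e^0.09 − 0.7)/(1.3 − 0.7) = 0.3942/0.6000 = 0.6570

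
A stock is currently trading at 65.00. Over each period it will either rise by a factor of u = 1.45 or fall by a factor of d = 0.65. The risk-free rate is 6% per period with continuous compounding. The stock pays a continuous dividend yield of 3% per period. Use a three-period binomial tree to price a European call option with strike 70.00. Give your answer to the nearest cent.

Per-period risk-free factor R = e^0.06 = 1.0618; dividend-adjusted growth = e^(0.06−0.03) = 1.0305.
Risk-neutral probability p = (1.0305 − 0.65)/(1.45 − 0.65) = 0.3805/0.8000 = 0.4756
Terminal stock prices: S_uuu = 198.2, S_uud = 88.83, S_udd = 39.82, S_ddd = 17.85
Terminal payoffs (S − K): max(128.2, 0) = 128.2, max(18.83, 0) = 18.83, max(-30.18, 0) = 0, max(-52.15, 0) = 0
Node uu (S = 136.7): V_uu = e^(−0.06)·[0.4756·128.1606 + 0.5244·18.8306] = 66.7000
Node ud (S = 61.26): V_ud = e^(−0.06)·[0.4756·18.8306 + 0.5244·0.0000] = 8.4337
Node dd (S = 27.46): V_dd = e^(−0.06)·[0.4756·0.0000 + 0.5244·0.0000] = 0.0000
Node u (S = 94.25): V_u = e^(−0.06)·[0.4756·66.7000 + 0.5244·8.4337] = 34.0385
Node d (S = 42.25): V_d = e^(−0.06)·[0.4756·8.4337 + 0.5244·0.0000] = 3.7772
Node 0 (S = 65): V_0 = e^(−0.06)·[0.4756·34.0385 + 0.5244·3.7772] = 17.1105

17.11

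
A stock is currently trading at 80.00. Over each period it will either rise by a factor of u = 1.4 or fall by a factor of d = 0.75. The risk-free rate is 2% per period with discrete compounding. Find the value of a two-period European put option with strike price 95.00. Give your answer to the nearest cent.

Risk-neutral probability p = (1 + 0.02 − 0.75)/(1.4 − 0.75) = 0.2700/0.6500 = 0.4154
Terminal stock prices: S_uu = 156.8, S_ud = 84, S_dd = 45
Terminal payoffs (K − S): max(-61.8, 0) = 0, max(11, 0) = 11, max(50, 0) = 50
Node u (S = 112): V_u = 1/1.02·[0.4154·0.0000 + 0.5846·11.0000] = 6.3047
Node d (S = 60): V_d = 1/1.02·[0.4154·11.0000 + 0.5846·50.0000] = 33.1373
Node 0 (S = 80): V_0 = 1/1.02·[0.4154·6.3047 + 0.5846·33.1373] = 21.5602

21.56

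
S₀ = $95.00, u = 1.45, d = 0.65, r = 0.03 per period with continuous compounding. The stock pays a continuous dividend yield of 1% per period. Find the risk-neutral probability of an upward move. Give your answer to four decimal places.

p = 0.4628

Per-period risk-free factor R = e^0.03 = 1.0305; dividend-adjusted growth = e^(0.03−0.01) = 1.0202.
Risk-neutral probability p = (1.0202 − 0.65)/(1.45 − 0.65) = 0.3702/0.8000 = 0.4628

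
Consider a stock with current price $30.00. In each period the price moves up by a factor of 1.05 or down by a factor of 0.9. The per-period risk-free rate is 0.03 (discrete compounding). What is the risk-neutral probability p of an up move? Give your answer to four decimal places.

p = 0.8667

Risk-neutral probability p = (1 + 0.03 − 0.9)/(1.05 − 0.9) = 0.1300/0.1500 = 0.8667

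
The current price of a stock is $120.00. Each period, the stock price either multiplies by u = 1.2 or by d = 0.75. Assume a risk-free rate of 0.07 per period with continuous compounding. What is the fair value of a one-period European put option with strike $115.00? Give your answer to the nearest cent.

$6.60

Risk-neutral probability p = (e^0.07 − 0.75)/(1.2 − 0.75) = 0.3225/0.4500 = 0.7167
Terminal stock prices: S_u = 144, S_d = 90
Terminal payoffs (K − S): max(-29, 0) = 0, max(25, 0) = 25
Node 0 (S = 120): V_0 = e^(−0.07)·[0.7167·0.0000 + 0.2833·25.0000] = 6.6040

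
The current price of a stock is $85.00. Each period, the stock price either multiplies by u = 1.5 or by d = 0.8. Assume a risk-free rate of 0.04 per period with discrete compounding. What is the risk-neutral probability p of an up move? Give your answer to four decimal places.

p = 0.3429

Risk-neutral probability p = (1 + 0.04 − 0.8)/(1.5 − 0.8) = 0.2400/0.7000 = 0.3429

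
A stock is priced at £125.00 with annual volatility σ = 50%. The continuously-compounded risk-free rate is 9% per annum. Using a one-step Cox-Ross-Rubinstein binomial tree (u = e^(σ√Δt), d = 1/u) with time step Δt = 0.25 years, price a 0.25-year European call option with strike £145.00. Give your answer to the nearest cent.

£7.32

CRR parameters: u = e^(σ√Δt) = e^(0.5·√0.25) = 1.2840, d = 1/u = 0.7788
Per-period rate: rΔt = 0.09·0.25 = 0.0225, so R = e^0.0225 = 1.0228
Risk-neutral probability p = (e^0.0225 − 0.7788)/(1.2840 − 0.7788) = 0.2440/0.5052 = 0.4829
Terminal stock prices: S_u = 160.5, S_d = 97.35
Terminal payoffs (S − K): max(15.5, 0) = 15.5, max(-47.65, 0) = 0
Node 0 (S = 125): V_0 = e^(−0.0225)·[0.4829·15.5032 + 0.5171·0.0000] = 7.3194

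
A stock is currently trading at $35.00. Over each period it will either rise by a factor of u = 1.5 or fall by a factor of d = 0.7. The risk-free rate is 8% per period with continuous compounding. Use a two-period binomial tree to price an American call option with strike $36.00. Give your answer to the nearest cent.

$8.68

Risk-neutral probability p = (e^0.08 − 0.7)/(1.5 − 0.7) = 0.3833/0.8000 = 0.4791
Terminal stock prices: S_uu = 78.75, S_ud = 36.75, S_dd = 17.15
Terminal payoffs (S − K): max(42.75, 0) = 42.75, max(0.75, 0) = 0.75, max(-18.85, 0) = 0
Node u (S = 52.5): continuation = e^(−0.08)·[0.4791·42.7500 + 0.5209·0.7500] = 19.2678; exercise value = 16.5000 ≤ continuation, so V_u = 19.2678
Node d (S = 24.5): continuation = e^(−0.08)·[0.4791·0.7500 + 0.5209·0.0000] = 0.3317; exercise value = 0.0000 ≤ continuation, so V_d = 0.3317
Node 0 (S = 35): continuation = e^(−0.08)·[0.4791·19.2678 + 0.5209·0.3317] = 8.6811; exercise value = 0.0000 ≤ continuation, so V_0 = 8.6811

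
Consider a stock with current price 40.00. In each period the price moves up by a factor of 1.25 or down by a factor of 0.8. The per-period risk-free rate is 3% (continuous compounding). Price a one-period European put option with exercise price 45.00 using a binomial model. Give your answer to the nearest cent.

6.15

Risk-neutral probability p = (e^0.03 − 0.8)/(1.25 − 0.8) = 0.2305/0.4500 = 0.5121
Terminal stock prices: S_u = 50, S_d = 32
Terminal payoffs (K − S): max(-5, 0) = 0, max(13, 0) = 13
Node 0 (S = 40): V_0 = e^(−0.03)·[0.5121·0.0000 + 0.4879·13.0000] = 6.1550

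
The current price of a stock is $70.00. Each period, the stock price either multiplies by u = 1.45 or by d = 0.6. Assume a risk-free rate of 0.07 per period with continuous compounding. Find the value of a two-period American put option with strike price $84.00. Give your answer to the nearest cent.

$22.35

Risk-neutral probability p = (e^0.07 − 0.6)/(1.45 − 0.6) = 0.4725/0.8500 = 0.5559
Terminal stock prices: S_uu = 147.2, S_ud = 60.9, S_dd = 25.2
Terminal payoffs (K − S): max(-63.18, 0) = 0, max(23.1, 0) = 23.1, max(58.8, 0) = 58.8
Node u (S = 101.5): continuation = e^(−0.07)·[0.5559·0.0000 + 0.4441·23.1000] = 9.5653; exercise value = 0.0000 ≤ continuation, so V_u = 9.5653
Node d (S = 42): continuation = e^(−0.07)·[0.5559·23.1000 + 0.4441·58.8000] = 36.3211; exercise value = 42.0000 > continuation, so V_d = 42.0000 (exercise)
Node 0 (S = 70): continuation = e^(−0.07)·[0.5559·9.5653 + 0.4441·42.0000] = 22.3493; exercise value = 14.0000 ≤ continuation, so V_0 = 22.3493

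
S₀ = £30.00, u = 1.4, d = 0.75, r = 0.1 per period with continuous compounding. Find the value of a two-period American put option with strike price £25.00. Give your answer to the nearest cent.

£1.37

Risk-neutral probability p = (e^0.1 − 0.75)/(1.4 − 0.75) = 0.3552/0.6500 = 0.5464
Terminal stock prices: S_uu = 58.8, S_ud = 31.5, S_dd = 16.88
Terminal payoffs (K − S): max(-33.8, 0) = 0, max(-6.5, 0) = 0, max(8.125, 0) = 8.125
Node u (S = 42): continuation = e^(−0.1)·[0.5464·0.0000 + 0.4536·0.0000] = 0.0000; exercise value = 0.0000 ≤ continuation, so V_u = 0.0000
Node d (S = 22.5): continuation = e^(−0.1)·[0.5464·0.0000 + 0.4536·8.1250] = 3.3347; exercise value = 2.5000 ≤ continuation, so V_d = 3.3347
Node 0 (S = 30): continuation = e^(−0.1)·[0.5464·0.0000 + 0.4536·3.3347] = 1.3686; exercise value = 0.0000 ≤ continuation, so V_0 = 1.3686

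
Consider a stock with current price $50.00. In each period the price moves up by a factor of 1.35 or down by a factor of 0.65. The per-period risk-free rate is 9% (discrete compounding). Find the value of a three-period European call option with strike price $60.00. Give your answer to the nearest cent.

Risk-neutral probability p = (1 + 0.09 − 0.65)/(1.35 − 0.65) = 0.4400/0.7000 = 0.6286
Terminal stock prices: S_uuu = 123, S_uud = 59.23, S_udd = 28.52, S_ddd = 13.73
Terminal payoffs (S − K): max(63.02, 0) = 63.02, max(-0.7687, 0) = 0, max(-31.48, 0) = 0, max(-46.27, 0) = 0
Node uu (S = 91.13): V_uu = 1/1.09·[0.6286·63.0188 + 0.3714·0.0000] = 36.3411
Node ud (S = 43.88): V_ud = 1/1.09·[0.6286·0.0000 + 0.3714·0.0000] = 0.0000
Node dd (S = 21.13): V_dd = 1/1.09·[0.6286·0.0000 + 0.3714·0.0000] = 0.0000
Node u (S = 67.5): V_u = 1/1.09·[0.6286·36.3411 + 0.3714·0.0000] = 20.9569
Node d (S = 32.5): V_d = 1/1.09·[0.6286·0.0000 + 0.3714·0.0000] = 0.0000
Node 0 (S = 50): V_0 = 1/1.09·[0.6286·20.9569 + 0.3714·0.0000] = 12.0852

$12.09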